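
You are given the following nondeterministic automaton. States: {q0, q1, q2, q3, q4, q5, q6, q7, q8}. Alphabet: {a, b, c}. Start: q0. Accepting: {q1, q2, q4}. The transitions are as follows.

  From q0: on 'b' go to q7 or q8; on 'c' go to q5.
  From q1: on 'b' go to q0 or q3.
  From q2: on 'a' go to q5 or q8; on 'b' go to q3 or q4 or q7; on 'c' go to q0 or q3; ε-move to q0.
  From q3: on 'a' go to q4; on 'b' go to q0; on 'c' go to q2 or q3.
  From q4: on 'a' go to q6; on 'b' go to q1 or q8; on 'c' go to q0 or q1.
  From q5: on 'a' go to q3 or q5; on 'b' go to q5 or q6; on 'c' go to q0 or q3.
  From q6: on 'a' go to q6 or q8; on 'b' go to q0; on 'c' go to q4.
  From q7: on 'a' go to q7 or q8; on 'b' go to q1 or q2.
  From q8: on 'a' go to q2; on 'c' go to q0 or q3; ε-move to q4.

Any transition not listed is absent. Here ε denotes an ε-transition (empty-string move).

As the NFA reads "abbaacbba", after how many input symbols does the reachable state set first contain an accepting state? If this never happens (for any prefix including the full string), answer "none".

none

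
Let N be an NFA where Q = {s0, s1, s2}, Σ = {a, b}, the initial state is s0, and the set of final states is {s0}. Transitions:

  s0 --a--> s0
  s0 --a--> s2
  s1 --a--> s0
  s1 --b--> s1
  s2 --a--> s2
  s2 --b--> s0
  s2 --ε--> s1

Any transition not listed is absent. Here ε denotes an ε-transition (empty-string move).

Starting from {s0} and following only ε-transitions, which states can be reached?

Begin with {s0}.
No ε-moves leave this set, so the closure equals the set itself.

{s0}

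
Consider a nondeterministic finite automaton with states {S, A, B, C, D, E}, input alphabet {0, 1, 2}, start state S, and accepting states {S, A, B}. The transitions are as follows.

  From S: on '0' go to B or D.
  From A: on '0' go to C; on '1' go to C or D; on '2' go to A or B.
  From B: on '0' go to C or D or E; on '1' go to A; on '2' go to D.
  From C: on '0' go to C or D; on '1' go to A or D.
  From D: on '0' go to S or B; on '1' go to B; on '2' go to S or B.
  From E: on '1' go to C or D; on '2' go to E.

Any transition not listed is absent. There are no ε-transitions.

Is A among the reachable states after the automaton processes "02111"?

Start in {S}.
Read '0': {S} → {B, D}.
Read '2': {B, D} → {S, B, D}.
Read '1': {S, B, D} → {A, B}.
Read '1': {A, B} → {A, C, D}.
Read '1': {A, C, D} → {A, B, C, D}.
State A is in {A, B, C, D}.

Yes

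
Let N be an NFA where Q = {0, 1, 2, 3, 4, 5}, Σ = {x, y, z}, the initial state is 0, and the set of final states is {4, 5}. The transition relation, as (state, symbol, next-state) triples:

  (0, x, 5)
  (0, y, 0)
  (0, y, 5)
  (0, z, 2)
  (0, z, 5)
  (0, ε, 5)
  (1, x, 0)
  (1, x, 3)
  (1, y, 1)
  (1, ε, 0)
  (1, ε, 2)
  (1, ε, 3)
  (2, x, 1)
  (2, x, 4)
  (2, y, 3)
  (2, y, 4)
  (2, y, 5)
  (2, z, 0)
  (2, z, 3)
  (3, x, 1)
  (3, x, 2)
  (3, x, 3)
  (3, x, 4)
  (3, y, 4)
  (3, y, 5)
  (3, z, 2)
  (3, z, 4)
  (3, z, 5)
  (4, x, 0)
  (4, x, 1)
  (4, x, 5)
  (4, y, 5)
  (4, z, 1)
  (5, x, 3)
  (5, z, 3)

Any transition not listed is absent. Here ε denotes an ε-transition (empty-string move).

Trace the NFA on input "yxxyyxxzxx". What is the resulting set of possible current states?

Start: ε-closure({0}) = {0, 5}.
Read 'y': 0→{0, 5}, 5→∅; now {0, 5}.
Read 'x': 0→{5}, 5→{3}; now {3, 5}.
Read 'x': 3→{1, 2, 3, 4}, 5→{3}; union {1, 2, 3, 4}; ε-closure = {0, 1, 2, 3, 4, 5}.
Read 'y': 0→{0, 5}, 1→{1}, 2→{3, 4, 5}, 3→{4, 5}, 4→{5}, 5→∅; union {0, 1, 3, 4, 5}; ε-closure = {0, 1, 2, 3, 4, 5}.
Read 'y': 0→{0, 5}, 1→{1}, 2→{3, 4, 5}, 3→{4, 5}, 4→{5}, 5→∅; union {0, 1, 3, 4, 5}; ε-closure = {0, 1, 2, 3, 4, 5}.
Read 'x': 0→{5}, 1→{0, 3}, 2→{1, 4}, 3→{1, 2, 3, 4}, 4→{0, 1, 5}, 5→{3}; now {0, 1, 2, 3, 4, 5}.
Read 'x': 0→{5}, 1→{0, 3}, 2→{1, 4}, 3→{1, 2, 3, 4}, 4→{0, 1, 5}, 5→{3}; now {0, 1, 2, 3, 4, 5}.
Read 'z': 0→{2, 5}, 1→∅, 2→{0, 3}, 3→{2, 4, 5}, 4→{1}, 5→{3}; now {0, 1, 2, 3, 4, 5}.
Read 'x': 0→{5}, 1→{0, 3}, 2→{1, 4}, 3→{1, 2, 3, 4}, 4→{0, 1, 5}, 5→{3}; now {0, 1, 2, 3, 4, 5}.
Read 'x': 0→{5}, 1→{0, 3}, 2→{1, 4}, 3→{1, 2, 3, 4}, 4→{0, 1, 5}, 5→{3}; now {0, 1, 2, 3, 4, 5}.

{0, 1, 2, 3, 4, 5}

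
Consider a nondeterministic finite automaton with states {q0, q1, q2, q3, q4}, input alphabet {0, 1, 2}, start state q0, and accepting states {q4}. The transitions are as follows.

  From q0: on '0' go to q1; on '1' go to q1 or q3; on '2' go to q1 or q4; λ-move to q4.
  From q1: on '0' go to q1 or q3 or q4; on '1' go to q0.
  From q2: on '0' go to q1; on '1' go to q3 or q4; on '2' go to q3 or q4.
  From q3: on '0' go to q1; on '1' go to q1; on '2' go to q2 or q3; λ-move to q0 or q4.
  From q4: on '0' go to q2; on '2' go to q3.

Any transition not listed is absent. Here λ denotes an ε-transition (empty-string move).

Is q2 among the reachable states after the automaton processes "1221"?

Start: ε-closure({q0}) = {q0, q4}.
Read '1': {q0, q4} → {q0, q1, q3, q4}.
Read '2': {q0, q1, q3, q4} → {q0, q1, q2, q3, q4}.
Read '2': {q0, q1, q2, q3, q4} → {q0, q1, q2, q3, q4}.
Read '1': {q0, q1, q2, q3, q4} → {q0, q1, q3, q4}.
State q2 is not in {q0, q1, q3, q4}.

No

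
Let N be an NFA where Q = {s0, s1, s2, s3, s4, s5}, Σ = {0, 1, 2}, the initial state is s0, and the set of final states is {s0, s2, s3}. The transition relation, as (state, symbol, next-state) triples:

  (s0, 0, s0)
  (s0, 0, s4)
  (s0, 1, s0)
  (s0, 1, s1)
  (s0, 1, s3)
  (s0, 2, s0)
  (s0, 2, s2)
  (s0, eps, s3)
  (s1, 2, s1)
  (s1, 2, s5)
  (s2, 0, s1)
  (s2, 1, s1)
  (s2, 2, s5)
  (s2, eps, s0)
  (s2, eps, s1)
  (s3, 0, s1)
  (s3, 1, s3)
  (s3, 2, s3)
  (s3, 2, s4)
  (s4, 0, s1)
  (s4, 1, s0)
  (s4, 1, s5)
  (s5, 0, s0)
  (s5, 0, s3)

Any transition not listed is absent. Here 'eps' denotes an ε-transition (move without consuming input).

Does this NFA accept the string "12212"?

Start: ε-closure({s0}) = {s0, s3}.
Read '1': {s0, s3} → {s0, s1, s3}.
Read '2': {s0, s1, s3} → {s0, s1, s2, s3, s4, s5}.
Read '2': {s0, s1, s2, s3, s4, s5} → {s0, s1, s2, s3, s4, s5}.
Read '1': {s0, s1, s2, s3, s4, s5} → {s0, s1, s3, s5}.
Read '2': {s0, s1, s3, s5} → {s0, s1, s2, s3, s4, s5}.
The final set {s0, s1, s2, s3, s4, s5} contains the accepting states s0, s2, s3.

Yes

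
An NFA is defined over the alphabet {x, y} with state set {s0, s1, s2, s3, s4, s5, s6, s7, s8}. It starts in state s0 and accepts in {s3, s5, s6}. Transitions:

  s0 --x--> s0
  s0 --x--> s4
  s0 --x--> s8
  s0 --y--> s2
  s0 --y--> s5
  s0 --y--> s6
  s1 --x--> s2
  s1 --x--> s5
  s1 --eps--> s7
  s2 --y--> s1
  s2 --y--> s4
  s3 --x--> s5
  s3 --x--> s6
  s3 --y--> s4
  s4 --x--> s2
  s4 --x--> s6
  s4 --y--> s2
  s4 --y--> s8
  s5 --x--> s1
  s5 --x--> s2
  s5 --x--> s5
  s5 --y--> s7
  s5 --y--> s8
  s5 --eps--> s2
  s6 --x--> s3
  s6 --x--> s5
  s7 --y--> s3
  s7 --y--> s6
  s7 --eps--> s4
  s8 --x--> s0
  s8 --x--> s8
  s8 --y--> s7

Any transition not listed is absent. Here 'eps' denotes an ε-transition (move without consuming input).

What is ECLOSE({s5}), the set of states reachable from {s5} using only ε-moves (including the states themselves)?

{s2, s5}

Begin with {s5}.
ε-move s5 → s2; add s2.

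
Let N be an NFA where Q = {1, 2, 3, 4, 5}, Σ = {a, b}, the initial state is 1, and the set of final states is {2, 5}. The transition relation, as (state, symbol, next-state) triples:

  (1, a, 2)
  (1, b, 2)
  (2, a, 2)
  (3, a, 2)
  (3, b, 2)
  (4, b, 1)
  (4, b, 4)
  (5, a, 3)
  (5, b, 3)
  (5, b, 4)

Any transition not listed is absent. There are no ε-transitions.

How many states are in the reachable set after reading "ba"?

Start in {1}.
Read 'b': {1} → {2}.
Read 'a': {2} → {2}.
That set has 1 state.

1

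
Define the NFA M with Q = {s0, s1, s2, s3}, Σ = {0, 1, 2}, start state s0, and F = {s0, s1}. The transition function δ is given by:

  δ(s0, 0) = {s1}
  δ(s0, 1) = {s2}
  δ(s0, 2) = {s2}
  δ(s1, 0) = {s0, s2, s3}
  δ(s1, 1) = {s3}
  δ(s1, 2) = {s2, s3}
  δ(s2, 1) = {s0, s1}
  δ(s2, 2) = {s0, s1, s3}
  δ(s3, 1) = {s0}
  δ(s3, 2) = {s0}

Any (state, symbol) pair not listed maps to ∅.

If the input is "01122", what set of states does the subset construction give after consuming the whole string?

{s0, s1, s3}

Start in {s0}.
Read '0': {s0} → {s1}.
Read '1': {s1} → {s3}.
Read '1': {s3} → {s0}.
Read '2': {s0} → {s2}.
Read '2': {s2} → {s0, s1, s3}.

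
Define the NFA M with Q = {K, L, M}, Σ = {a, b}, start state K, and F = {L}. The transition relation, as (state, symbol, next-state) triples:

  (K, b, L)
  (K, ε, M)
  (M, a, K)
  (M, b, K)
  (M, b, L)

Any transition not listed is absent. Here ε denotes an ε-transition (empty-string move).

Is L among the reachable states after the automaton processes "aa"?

No

Start: ε-closure({K}) = {K, M}.
Read 'a': K→∅, M→{K}; union {K}; ε-closure = {K, M}.
Read 'a': K→∅, M→{K}; union {K}; ε-closure = {K, M}.
State L is not in {K, M}.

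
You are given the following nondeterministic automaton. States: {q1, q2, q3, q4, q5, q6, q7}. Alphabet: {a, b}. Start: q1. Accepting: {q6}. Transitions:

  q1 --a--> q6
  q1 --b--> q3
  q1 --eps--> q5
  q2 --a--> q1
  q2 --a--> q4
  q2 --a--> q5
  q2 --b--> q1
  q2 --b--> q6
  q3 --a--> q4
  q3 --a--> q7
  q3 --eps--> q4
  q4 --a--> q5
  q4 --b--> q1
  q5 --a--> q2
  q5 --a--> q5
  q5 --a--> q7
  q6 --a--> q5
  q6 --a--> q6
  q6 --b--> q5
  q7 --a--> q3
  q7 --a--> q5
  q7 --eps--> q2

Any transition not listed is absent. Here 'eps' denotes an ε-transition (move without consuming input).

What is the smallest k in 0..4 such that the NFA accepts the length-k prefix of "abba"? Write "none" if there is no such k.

1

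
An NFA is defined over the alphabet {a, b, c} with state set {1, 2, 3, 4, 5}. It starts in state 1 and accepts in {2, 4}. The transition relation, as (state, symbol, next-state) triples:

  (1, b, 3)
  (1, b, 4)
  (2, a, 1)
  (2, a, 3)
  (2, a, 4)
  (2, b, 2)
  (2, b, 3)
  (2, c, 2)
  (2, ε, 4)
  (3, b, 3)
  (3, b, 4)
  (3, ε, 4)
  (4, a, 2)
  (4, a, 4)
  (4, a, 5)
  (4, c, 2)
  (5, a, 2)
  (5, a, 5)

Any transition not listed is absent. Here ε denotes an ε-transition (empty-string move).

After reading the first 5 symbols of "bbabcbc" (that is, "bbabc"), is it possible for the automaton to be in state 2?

Yes

Start in {1}.
Read 'b': 1→{3, 4}; now {3, 4}.
Read 'b': 3→{3, 4}, 4→∅; now {3, 4}.
Read 'a': 3→∅, 4→{2, 4, 5}; now {2, 4, 5}.
Read 'b': 2→{2, 3}, 4→∅, 5→∅; union {2, 3}; ε-closure = {2, 3, 4}.
Read 'c': 2→{2}, 3→∅, 4→{2}; union {2}; ε-closure = {2, 4}.
State 2 is in {2, 4}.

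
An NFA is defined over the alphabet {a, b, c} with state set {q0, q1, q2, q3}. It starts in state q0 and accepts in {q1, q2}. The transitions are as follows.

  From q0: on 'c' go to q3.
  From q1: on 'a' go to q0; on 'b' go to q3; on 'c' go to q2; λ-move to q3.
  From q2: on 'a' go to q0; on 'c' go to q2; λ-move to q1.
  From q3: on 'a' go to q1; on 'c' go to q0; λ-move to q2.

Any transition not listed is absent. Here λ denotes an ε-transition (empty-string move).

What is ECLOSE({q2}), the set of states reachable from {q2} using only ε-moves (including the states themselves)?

{q1, q2, q3}

Begin with {q2}.
ε-move q2 → q1; add q1.
ε-move q1 → q3; add q3.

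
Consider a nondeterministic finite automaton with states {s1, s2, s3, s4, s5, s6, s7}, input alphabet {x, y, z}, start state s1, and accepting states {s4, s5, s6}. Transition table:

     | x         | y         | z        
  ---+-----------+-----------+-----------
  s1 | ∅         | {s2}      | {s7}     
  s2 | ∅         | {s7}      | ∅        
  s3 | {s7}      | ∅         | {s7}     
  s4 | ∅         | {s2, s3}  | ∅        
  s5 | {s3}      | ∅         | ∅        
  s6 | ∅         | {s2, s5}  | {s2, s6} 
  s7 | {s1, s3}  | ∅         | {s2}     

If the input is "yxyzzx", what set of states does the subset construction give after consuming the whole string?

Start in {s1}.
Read 'y': {s1} → {s2}.
Read 'x': {s2} → ∅.
The set is empty and remains empty for the remaining 4 symbols.

∅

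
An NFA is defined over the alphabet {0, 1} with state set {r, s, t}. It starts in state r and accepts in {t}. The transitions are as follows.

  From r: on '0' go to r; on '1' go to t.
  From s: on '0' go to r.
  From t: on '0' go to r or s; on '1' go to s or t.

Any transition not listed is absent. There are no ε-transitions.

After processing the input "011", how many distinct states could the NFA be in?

Start in {r}.
Read '0': r→{r}; now {r}.
Read '1': r→{t}; now {t}.
Read '1': t→{s, t}; now {s, t}.
That set has 2 states.

2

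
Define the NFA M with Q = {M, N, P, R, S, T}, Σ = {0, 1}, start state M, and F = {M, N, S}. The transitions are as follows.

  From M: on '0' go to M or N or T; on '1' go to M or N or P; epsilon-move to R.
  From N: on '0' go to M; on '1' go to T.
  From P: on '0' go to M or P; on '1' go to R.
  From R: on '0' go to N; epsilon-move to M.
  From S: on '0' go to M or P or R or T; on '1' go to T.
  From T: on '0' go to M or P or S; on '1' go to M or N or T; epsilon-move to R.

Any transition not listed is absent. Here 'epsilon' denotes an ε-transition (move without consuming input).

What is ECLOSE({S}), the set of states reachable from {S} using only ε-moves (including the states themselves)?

{S}

Begin with {S}.
No ε-moves leave this set, so the closure equals the set itself.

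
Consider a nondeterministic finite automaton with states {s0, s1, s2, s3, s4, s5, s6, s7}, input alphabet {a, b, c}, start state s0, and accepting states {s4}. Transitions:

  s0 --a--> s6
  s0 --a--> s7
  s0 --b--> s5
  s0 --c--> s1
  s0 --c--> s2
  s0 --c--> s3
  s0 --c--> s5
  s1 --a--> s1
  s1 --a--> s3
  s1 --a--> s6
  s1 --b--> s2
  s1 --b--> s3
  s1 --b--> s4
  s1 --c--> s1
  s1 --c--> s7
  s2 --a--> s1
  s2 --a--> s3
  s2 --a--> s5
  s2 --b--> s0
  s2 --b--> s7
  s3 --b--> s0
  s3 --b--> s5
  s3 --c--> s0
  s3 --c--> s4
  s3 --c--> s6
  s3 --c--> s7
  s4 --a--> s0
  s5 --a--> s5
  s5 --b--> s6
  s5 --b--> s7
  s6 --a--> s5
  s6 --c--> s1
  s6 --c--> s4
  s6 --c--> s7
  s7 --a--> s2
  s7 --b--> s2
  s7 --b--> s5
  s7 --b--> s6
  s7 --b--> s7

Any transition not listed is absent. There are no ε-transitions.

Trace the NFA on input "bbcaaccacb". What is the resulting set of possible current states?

Start in {s0}.
Read 'b': s0→{s5}; now {s5}.
Read 'b': s5→{s6, s7}; now {s6, s7}.
Read 'c': s6→{s1, s4, s7}, s7→∅; now {s1, s4, s7}.
Read 'a': s1→{s1, s3, s6}, s4→{s0}, s7→{s2}; now {s0, s1, s2, s3, s6}.
Read 'a': s0→{s6, s7}, s1→{s1, s3, s6}, s2→{s1, s3, s5}, s3→∅, s6→{s5}; now {s1, s3, s5, s6, s7}.
Read 'c': s1→{s1, s7}, s3→{s0, s4, s6, s7}, s5→∅, s6→{s1, s4, s7}, s7→∅; now {s0, s1, s4, s6, s7}.
Read 'c': s0→{s1, s2, s3, s5}, s1→{s1, s7}, s4→∅, s6→{s1, s4, s7}, s7→∅; now {s1, s2, s3, s4, s5, s7}.
Read 'a': s1→{s1, s3, s6}, s2→{s1, s3, s5}, s3→∅, s4→{s0}, s5→{s5}, s7→{s2}; now {s0, s1, s2, s3, s5, s6}.
Read 'c': s0→{s1, s2, s3, s5}, s1→{s1, s7}, s2→∅, s3→{s0, s4, s6, s7}, s5→∅, s6→{s1, s4, s7}; now {s0, s1, s2, s3, s4, s5, s6, s7}.
Read 'b': s0→{s5}, s1→{s2, s3, s4}, s2→{s0, s7}, s3→{s0, s5}, s4→∅, s5→{s6, s7}, s6→∅, s7→{s2, s5, s6, s7}; now {s0, s2, s3, s4, s5, s6, s7}.

{s0, s2, s3, s4, s5, s6, s7}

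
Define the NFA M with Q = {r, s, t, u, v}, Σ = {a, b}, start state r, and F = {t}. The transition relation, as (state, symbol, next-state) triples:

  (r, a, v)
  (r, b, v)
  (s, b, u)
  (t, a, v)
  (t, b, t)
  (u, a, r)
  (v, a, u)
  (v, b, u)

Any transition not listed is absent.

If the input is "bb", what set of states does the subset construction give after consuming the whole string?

Start in {r}.
Read 'b': {r} → {v}.
Read 'b': {v} → {u}.

{u}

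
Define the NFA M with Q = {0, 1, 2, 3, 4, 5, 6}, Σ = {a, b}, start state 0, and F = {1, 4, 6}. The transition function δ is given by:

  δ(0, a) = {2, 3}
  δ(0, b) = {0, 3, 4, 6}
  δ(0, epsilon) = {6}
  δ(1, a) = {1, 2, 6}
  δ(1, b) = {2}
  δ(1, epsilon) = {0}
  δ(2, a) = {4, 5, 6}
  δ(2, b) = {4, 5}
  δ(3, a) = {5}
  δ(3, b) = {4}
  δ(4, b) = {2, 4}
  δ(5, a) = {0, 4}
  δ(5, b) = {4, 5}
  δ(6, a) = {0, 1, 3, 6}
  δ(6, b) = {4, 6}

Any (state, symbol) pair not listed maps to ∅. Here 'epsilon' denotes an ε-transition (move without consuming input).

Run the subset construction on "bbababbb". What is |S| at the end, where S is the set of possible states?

6

Start: ε-closure({0}) = {0, 6}.
Read 'b': {0, 6} → {0, 3, 4, 6}.
Read 'b': {0, 3, 4, 6} → {0, 2, 3, 4, 6}.
Read 'a': {0, 2, 3, 4, 6} → {0, 1, 2, 3, 4, 5, 6}.
Read 'b': {0, 1, 2, 3, 4, 5, 6} → {0, 2, 3, 4, 5, 6}.
Read 'a': {0, 2, 3, 4, 5, 6} → {0, 1, 2, 3, 4, 5, 6}.
Read 'b': {0, 1, 2, 3, 4, 5, 6} → {0, 2, 3, 4, 5, 6}.
Read 'b': {0, 2, 3, 4, 5, 6} → {0, 2, 3, 4, 5, 6}.
Read 'b': {0, 2, 3, 4, 5, 6} → {0, 2, 3, 4, 5, 6}.
That set has 6 states.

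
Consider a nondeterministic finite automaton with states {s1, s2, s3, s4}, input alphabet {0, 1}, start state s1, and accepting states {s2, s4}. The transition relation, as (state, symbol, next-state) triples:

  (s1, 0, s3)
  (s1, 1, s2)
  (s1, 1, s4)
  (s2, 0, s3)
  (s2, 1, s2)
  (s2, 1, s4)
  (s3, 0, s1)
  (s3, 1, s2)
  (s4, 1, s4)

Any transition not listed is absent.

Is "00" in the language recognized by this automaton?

No

Start in {s1}.
Read '0': {s1} → {s3}.
Read '0': {s3} → {s1}.
The final set {s1} contains no accepting state.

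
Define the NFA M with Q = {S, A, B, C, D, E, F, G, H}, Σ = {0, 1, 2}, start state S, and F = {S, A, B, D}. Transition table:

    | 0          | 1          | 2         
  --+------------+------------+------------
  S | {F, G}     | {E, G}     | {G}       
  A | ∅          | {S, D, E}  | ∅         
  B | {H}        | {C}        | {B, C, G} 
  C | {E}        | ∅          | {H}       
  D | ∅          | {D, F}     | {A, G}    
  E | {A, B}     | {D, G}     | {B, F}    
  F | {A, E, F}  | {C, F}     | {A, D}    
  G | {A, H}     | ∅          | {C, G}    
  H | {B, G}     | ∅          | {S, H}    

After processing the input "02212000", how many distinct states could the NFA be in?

5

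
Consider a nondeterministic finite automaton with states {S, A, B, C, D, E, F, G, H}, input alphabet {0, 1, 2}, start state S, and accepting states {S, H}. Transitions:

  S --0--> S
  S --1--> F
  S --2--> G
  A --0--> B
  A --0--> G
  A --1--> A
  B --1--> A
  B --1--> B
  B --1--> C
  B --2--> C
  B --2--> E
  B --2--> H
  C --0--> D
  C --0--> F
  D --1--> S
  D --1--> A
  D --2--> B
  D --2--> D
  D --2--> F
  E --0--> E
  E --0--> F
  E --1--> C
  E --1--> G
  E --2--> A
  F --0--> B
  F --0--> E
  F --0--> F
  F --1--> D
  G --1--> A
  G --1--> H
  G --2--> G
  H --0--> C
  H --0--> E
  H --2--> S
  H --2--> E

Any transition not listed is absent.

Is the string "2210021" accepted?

Yes

Start in {S}.
Read '2': {S} → {G}.
Read '2': {G} → {G}.
Read '1': {G} → {A, H}.
Read '0': {A, H} → {B, C, E, G}.
Read '0': {B, C, E, G} → {D, E, F}.
Read '2': {D, E, F} → {A, B, D, F}.
Read '1': {A, B, D, F} → {S, A, B, C, D}.
The final set {S, A, B, C, D} contains the accepting state S.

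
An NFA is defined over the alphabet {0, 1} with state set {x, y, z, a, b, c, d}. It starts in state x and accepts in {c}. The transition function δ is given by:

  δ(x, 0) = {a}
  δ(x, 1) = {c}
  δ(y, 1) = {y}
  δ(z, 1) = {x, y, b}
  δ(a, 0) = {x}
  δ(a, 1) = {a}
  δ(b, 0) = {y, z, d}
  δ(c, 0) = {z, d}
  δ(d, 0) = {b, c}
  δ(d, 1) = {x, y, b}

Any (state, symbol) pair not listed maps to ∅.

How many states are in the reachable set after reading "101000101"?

5

Start in {x}.
Read '1': {x} → {c}.
Read '0': {c} → {z, d}.
Read '1': {z, d} → {x, y, b}.
Read '0': {x, y, b} → {y, z, a, d}.
Read '0': {y, z, a, d} → {x, b, c}.
Read '0': {x, b, c} → {y, z, a, d}.
Read '1': {y, z, a, d} → {x, y, a, b}.
Read '0': {x, y, a, b} → {x, y, z, a, d}.
Read '1': {x, y, z, a, d} → {x, y, a, b, c}.
That set has 5 states.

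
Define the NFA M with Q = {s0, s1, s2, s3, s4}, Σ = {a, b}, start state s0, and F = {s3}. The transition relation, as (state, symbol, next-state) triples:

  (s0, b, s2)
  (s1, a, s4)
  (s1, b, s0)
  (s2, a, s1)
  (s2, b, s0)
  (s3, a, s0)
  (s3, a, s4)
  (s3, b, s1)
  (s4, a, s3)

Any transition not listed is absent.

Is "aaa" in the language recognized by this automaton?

No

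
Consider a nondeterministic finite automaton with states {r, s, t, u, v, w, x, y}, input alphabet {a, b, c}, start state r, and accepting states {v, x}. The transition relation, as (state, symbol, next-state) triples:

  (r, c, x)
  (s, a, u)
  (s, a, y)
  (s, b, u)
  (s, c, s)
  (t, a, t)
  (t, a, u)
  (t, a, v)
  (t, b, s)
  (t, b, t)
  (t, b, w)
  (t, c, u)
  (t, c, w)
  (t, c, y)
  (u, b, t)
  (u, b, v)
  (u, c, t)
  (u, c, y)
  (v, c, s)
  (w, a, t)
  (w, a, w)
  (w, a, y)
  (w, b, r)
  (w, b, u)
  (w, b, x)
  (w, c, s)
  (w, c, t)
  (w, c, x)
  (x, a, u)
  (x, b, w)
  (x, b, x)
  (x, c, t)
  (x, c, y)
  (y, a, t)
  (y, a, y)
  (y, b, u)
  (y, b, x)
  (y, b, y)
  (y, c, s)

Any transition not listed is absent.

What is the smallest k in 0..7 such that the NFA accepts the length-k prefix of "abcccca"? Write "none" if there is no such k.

Start in {r}.
Read 'a': {r} → ∅.
The set is empty and remains empty for the remaining 6 symbols.
No reachable set along the way intersects F.

none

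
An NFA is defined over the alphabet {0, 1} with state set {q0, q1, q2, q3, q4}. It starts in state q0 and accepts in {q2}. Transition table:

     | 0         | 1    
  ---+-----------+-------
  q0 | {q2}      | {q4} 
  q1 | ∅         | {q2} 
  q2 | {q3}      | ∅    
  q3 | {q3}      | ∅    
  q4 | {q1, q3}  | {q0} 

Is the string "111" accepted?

Start in {q0}.
Read '1': {q0} → {q4}.
Read '1': {q4} → {q0}.
Read '1': {q0} → {q4}.
The final set {q4} contains no accepting state.

No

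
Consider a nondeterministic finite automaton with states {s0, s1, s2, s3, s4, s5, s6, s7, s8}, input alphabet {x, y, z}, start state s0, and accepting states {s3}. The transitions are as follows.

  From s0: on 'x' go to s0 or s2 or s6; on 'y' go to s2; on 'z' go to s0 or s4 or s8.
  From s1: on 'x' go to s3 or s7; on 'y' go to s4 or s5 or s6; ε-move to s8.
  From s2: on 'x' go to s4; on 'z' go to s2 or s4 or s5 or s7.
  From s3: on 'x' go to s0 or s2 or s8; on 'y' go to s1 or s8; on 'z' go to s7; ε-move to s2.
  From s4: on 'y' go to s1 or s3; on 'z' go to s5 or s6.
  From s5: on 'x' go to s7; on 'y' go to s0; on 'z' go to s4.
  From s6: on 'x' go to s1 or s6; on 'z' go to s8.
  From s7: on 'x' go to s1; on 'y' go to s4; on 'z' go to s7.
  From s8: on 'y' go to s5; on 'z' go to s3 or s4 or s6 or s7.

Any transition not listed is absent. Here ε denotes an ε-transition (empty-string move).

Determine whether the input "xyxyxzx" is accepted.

No

Start in {s0}.
Read 'x': s0→{s0, s2, s6}; now {s0, s2, s6}.
Read 'y': s0→{s2}, s2→∅, s6→∅; now {s2}.
Read 'x': s2→{s4}; now {s4}.
Read 'y': s4→{s1, s3}; union {s1, s3}; ε-closure = {s1, s2, s3, s8}.
Read 'x': s1→{s3, s7}, s2→{s4}, s3→{s0, s2, s8}, s8→∅; now {s0, s2, s3, s4, s7, s8}.
Read 'z': s0→{s0, s4, s8}, s2→{s2, s4, s5, s7}, s3→{s7}, s4→{s5, s6}, s7→{s7}, s8→{s3, s4, s6, s7}; now {s0, s2, s3, s4, s5, s6, s7, s8}.
Read 'x': s0→{s0, s2, s6}, s2→{s4}, s3→{s0, s2, s8}, s4→∅, s5→{s7}, s6→{s1, s6}, s7→{s1}, s8→∅; now {s0, s1, s2, s4, s6, s7, s8}.
The final set {s0, s1, s2, s4, s6, s7, s8} contains no accepting state.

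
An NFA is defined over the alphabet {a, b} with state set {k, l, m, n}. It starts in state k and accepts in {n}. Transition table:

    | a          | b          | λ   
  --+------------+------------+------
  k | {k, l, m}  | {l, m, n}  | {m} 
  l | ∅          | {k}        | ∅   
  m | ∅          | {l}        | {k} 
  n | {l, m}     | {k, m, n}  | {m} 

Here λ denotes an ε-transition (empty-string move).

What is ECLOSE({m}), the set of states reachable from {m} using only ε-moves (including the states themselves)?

{k, m}

Begin with {m}.
ε-move m → k; add k.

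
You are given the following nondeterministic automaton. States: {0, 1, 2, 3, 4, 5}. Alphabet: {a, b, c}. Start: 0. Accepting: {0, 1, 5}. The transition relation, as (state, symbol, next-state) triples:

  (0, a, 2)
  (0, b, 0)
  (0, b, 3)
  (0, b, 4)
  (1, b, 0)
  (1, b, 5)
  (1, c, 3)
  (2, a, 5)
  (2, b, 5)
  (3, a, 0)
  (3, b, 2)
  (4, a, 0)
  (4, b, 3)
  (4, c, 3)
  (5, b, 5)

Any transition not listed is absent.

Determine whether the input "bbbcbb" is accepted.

Start in {0}.
Read 'b': 0→{0, 3, 4}; now {0, 3, 4}.
Read 'b': 0→{0, 3, 4}, 3→{2}, 4→{3}; now {0, 2, 3, 4}.
Read 'b': 0→{0, 3, 4}, 2→{5}, 3→{2}, 4→{3}; now {0, 2, 3, 4, 5}.
Read 'c': 0→∅, 2→∅, 3→∅, 4→{3}, 5→∅; now {3}.
Read 'b': 3→{2}; now {2}.
Read 'b': 2→{5}; now {5}.
The final set {5} contains the accepting state 5.

Yes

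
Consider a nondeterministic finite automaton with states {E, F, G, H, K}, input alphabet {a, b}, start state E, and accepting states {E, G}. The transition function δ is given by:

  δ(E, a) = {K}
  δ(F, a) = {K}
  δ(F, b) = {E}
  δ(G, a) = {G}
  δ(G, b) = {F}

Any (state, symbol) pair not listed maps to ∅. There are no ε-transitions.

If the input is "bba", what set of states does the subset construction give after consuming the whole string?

∅

Start in {E}.
Read 'b': {E} → ∅.
The set is empty and remains empty for the remaining 2 symbols.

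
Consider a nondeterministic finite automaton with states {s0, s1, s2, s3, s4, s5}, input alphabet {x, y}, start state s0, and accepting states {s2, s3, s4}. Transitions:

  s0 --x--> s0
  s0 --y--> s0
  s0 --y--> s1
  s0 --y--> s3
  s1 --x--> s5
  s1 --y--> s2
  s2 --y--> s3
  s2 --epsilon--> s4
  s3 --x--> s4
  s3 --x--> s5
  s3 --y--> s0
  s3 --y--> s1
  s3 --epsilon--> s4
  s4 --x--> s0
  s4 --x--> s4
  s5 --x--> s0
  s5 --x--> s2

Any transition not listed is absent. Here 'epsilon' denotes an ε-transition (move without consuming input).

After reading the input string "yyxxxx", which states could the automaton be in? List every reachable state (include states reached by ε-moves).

{s0, s4}

Start in {s0}.
Read 'y': {s0} → {s0, s1, s3, s4}.
Read 'y': {s0, s1, s3, s4} → {s0, s1, s2, s3, s4}.
Read 'x': {s0, s1, s2, s3, s4} → {s0, s4, s5}.
Read 'x': {s0, s4, s5} → {s0, s2, s4}.
Read 'x': {s0, s2, s4} → {s0, s4}.
Read 'x': {s0, s4} → {s0, s4}.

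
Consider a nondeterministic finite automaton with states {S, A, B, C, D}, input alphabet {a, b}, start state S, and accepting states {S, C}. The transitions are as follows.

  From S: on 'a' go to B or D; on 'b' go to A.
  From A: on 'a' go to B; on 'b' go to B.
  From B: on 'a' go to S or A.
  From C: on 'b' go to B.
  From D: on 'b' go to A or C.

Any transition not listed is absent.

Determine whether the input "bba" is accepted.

Yes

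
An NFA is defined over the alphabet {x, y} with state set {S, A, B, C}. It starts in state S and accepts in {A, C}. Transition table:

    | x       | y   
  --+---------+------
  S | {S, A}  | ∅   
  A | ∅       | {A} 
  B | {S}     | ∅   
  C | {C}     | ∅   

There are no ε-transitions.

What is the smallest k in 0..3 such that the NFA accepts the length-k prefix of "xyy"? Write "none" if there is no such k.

1

Start in {S}.
Read 'x': S→{S, A}; now {S, A}.
None of the earlier sets intersect F, but {S, A} does.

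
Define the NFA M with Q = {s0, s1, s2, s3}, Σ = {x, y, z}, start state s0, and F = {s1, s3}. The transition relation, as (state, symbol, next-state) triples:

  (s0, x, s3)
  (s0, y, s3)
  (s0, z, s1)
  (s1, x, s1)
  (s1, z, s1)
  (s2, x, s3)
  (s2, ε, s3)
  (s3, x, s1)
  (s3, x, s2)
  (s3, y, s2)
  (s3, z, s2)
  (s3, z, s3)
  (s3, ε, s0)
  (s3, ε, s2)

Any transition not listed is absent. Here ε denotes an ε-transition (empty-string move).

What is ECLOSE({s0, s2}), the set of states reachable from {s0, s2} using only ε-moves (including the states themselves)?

Begin with {s0, s2}.
ε-move s2 → s3; add s3.

{s0, s2, s3}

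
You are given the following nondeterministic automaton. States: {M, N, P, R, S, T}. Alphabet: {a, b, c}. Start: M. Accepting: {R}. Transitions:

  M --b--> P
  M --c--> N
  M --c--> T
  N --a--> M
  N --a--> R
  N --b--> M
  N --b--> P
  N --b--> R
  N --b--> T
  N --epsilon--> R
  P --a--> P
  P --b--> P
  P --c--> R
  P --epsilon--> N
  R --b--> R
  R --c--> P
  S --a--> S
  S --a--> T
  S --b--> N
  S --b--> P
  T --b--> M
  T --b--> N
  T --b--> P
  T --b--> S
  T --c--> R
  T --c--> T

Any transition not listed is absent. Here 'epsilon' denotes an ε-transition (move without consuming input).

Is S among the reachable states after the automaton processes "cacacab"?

No

Start in {M}.
Read 'c': M→{N, T}; union {N, T}; ε-closure = {N, R, T}.
Read 'a': N→{M, R}, R→∅, T→∅; now {M, R}.
Read 'c': M→{N, T}, R→{P}; union {N, P, T}; ε-closure = {N, P, R, T}.
Read 'a': N→{M, R}, P→{P}, R→∅, T→∅; union {M, P, R}; ε-closure = {M, N, P, R}.
Read 'c': M→{N, T}, N→∅, P→{R}, R→{P}; now {N, P, R, T}.
Read 'a': N→{M, R}, P→{P}, R→∅, T→∅; union {M, P, R}; ε-closure = {M, N, P, R}.
Read 'b': M→{P}, N→{M, P, R, T}, P→{P}, R→{R}; union {M, P, R, T}; ε-closure = {M, N, P, R, T}.
State S is not in {M, N, P, R, T}.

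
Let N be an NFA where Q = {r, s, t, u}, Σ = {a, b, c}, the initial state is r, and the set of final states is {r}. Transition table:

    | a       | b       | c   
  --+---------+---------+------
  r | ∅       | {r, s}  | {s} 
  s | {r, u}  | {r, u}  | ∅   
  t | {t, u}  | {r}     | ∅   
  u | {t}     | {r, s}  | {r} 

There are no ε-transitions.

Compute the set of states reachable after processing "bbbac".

Start in {r}.
Read 'b': {r} → {r, s}.
Read 'b': {r, s} → {r, s, u}.
Read 'b': {r, s, u} → {r, s, u}.
Read 'a': {r, s, u} → {r, t, u}.
Read 'c': {r, t, u} → {r, s}.

{r, s}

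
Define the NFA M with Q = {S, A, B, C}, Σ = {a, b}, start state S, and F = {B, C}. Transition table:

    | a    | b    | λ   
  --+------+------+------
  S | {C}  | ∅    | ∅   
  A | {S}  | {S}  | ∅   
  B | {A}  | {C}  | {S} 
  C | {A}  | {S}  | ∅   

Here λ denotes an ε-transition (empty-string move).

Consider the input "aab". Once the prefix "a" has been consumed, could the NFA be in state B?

No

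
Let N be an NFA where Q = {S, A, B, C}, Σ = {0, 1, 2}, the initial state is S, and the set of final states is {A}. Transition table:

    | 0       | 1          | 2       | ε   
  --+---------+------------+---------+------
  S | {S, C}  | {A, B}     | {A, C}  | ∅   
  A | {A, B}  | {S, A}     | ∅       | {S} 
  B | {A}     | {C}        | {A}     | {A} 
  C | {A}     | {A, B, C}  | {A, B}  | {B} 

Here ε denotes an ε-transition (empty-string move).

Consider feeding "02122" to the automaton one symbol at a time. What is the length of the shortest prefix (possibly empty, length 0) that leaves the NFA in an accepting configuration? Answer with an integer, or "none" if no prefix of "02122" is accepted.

1

Start in {S}.
Read '0': {S} → {S, A, B, C}.
None of the earlier sets intersect F, but {S, A, B, C} does.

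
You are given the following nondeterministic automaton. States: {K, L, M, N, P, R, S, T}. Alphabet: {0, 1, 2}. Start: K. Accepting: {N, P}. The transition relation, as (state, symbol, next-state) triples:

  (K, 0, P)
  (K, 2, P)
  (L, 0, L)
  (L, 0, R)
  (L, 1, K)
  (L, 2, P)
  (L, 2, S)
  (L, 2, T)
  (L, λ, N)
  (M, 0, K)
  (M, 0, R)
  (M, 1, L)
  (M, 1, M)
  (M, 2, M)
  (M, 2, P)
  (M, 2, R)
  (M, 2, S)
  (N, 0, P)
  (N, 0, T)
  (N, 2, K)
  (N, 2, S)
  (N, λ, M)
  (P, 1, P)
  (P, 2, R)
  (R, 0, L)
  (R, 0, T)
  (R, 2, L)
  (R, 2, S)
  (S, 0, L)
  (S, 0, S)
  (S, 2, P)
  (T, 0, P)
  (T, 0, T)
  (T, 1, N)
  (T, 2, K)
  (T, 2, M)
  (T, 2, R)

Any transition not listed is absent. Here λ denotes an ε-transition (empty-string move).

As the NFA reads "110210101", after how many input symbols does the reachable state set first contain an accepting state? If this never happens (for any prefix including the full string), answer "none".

Start in {K}.
Read '1': {K} → ∅.
The set is empty and remains empty for the remaining 8 symbols.
No reachable set along the way intersects F.

none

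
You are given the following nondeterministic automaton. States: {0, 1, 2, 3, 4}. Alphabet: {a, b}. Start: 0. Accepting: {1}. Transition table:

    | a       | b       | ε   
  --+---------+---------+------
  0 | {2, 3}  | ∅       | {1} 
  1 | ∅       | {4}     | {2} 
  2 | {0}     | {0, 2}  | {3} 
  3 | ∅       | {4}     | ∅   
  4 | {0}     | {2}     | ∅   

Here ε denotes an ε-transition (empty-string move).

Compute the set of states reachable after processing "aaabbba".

Start: ε-closure({0}) = {0, 1, 2, 3}.
Read 'a': 0→{2, 3}, 1→∅, 2→{0}, 3→∅; union {0, 2, 3}; ε-closure = {0, 1, 2, 3}.
Read 'a': 0→{2, 3}, 1→∅, 2→{0}, 3→∅; union {0, 2, 3}; ε-closure = {0, 1, 2, 3}.
Read 'a': 0→{2, 3}, 1→∅, 2→{0}, 3→∅; union {0, 2, 3}; ε-closure = {0, 1, 2, 3}.
Read 'b': 0→∅, 1→{4}, 2→{0, 2}, 3→{4}; union {0, 2, 4}; ε-closure = {0, 1, 2, 3, 4}.
Read 'b': 0→∅, 1→{4}, 2→{0, 2}, 3→{4}, 4→{2}; union {0, 2, 4}; ε-closure = {0, 1, 2, 3, 4}.
Read 'b': 0→∅, 1→{4}, 2→{0, 2}, 3→{4}, 4→{2}; union {0, 2, 4}; ε-closure = {0, 1, 2, 3, 4}.
Read 'a': 0→{2, 3}, 1→∅, 2→{0}, 3→∅, 4→{0}; union {0, 2, 3}; ε-closure = {0, 1, 2, 3}.

{0, 1, 2, 3}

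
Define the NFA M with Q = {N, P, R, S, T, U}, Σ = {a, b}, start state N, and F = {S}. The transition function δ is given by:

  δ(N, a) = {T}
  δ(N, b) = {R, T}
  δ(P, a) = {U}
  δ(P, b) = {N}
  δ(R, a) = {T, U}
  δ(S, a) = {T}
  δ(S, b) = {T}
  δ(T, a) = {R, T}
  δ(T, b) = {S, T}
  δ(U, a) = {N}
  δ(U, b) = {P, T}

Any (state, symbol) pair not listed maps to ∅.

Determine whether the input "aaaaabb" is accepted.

Start in {N}.
Read 'a': {N} → {T}.
Read 'a': {T} → {R, T}.
Read 'a': {R, T} → {R, T, U}.
Read 'a': {R, T, U} → {N, R, T, U}.
Read 'a': {N, R, T, U} → {N, R, T, U}.
Read 'b': {N, R, T, U} → {P, R, S, T}.
Read 'b': {P, R, S, T} → {N, S, T}.
The final set {N, S, T} contains the accepting state S.

Yes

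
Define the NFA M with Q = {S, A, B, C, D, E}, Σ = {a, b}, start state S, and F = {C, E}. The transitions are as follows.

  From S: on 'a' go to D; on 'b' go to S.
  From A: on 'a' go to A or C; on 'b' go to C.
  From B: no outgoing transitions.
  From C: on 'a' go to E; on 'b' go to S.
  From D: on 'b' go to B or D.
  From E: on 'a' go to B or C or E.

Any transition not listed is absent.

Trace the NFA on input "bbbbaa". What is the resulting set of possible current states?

Start in {S}.
Read 'b': S→{S}; now {S}.
Read 'b': S→{S}; now {S}.
Read 'b': S→{S}; now {S}.
Read 'b': S→{S}; now {S}.
Read 'a': S→{D}; now {D}.
Read 'a': D→∅; now ∅.

∅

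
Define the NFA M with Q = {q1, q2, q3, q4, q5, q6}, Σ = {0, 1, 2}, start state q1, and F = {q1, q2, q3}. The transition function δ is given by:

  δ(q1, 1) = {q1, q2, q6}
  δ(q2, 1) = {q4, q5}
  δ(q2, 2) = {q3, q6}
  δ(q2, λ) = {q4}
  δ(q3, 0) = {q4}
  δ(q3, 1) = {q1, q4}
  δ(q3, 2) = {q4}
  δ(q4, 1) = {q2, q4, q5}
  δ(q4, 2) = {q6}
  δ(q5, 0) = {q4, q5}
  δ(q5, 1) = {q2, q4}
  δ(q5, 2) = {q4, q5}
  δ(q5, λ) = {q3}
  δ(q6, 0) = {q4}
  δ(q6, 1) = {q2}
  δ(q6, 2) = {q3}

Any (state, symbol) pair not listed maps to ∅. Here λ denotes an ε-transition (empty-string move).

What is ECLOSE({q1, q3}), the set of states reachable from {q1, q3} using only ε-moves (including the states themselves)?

{q1, q3}

Begin with {q1, q3}.
No ε-moves leave this set, so the closure equals the set itself.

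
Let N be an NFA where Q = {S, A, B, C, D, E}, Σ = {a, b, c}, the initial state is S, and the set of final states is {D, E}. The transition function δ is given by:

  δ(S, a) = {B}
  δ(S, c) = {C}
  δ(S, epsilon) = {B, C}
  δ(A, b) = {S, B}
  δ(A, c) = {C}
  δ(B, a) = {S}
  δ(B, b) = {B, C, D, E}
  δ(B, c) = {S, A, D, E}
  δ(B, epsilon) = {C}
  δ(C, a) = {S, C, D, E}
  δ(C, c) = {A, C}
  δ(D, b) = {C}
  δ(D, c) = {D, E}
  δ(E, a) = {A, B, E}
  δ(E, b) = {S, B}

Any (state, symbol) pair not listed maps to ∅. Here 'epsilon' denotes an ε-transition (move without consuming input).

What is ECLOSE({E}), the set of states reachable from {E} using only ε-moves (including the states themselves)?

{E}

Begin with {E}.
No ε-moves leave this set, so the closure equals the set itself.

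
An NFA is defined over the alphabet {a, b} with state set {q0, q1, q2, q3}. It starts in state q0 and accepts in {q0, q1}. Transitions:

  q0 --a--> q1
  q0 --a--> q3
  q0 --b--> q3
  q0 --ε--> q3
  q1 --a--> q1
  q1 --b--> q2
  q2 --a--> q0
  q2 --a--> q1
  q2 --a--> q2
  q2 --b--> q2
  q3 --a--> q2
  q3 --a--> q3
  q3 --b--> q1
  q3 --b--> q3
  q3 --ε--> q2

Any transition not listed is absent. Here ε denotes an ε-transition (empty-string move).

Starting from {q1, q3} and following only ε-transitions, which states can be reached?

Begin with {q1, q3}.
ε-move q3 → q2; add q2.

{q1, q2, q3}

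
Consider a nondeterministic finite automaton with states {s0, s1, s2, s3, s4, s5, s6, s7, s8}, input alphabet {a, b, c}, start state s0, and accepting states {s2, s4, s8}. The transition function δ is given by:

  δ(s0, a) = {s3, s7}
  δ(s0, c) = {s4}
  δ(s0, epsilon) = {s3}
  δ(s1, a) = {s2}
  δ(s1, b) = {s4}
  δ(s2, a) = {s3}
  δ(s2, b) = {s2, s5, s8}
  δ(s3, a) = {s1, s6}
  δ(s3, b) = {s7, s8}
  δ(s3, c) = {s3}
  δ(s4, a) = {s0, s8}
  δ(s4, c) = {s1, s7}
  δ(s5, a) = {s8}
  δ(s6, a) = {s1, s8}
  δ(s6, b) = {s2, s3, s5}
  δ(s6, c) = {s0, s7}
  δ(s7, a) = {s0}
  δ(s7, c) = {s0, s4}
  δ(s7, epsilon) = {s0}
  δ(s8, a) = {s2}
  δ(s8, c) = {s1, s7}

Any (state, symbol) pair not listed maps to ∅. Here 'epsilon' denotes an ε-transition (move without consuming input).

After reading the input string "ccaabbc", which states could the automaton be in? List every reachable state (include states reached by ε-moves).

Start: ε-closure({s0}) = {s0, s3}.
Read 'c': {s0, s3} → {s3, s4}.
Read 'c': {s3, s4} → {s0, s1, s3, s7}.
Read 'a': {s0, s1, s3, s7} → {s0, s1, s2, s3, s6, s7}.
Read 'a': {s0, s1, s2, s3, s6, s7} → {s0, s1, s2, s3, s6, s7, s8}.
Read 'b': {s0, s1, s2, s3, s6, s7, s8} → {s0, s2, s3, s4, s5, s7, s8}.
Read 'b': {s0, s2, s3, s4, s5, s7, s8} → {s0, s2, s3, s5, s7, s8}.
Read 'c': {s0, s2, s3, s5, s7, s8} → {s0, s1, s3, s4, s7}.

{s0, s1, s3, s4, s7}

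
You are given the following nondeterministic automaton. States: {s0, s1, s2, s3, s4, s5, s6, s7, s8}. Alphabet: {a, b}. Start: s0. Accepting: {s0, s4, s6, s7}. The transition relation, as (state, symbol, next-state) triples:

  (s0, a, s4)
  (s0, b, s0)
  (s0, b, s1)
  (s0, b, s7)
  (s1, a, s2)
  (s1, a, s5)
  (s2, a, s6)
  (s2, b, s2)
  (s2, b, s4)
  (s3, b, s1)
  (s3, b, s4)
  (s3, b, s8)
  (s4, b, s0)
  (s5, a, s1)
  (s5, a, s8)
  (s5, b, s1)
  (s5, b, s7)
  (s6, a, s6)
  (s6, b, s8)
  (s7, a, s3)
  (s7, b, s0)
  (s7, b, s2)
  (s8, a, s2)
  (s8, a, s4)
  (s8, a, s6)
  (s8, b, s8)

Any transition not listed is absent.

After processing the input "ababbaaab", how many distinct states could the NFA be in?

6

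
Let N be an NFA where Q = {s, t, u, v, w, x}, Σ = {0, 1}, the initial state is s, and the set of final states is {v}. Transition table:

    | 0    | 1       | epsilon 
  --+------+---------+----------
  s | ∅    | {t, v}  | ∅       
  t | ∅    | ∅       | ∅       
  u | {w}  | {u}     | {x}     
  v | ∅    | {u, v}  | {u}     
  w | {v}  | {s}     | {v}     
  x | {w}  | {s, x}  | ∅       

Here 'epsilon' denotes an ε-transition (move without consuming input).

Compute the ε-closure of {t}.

{t}

Begin with {t}.
No ε-moves leave this set, so the closure equals the set itself.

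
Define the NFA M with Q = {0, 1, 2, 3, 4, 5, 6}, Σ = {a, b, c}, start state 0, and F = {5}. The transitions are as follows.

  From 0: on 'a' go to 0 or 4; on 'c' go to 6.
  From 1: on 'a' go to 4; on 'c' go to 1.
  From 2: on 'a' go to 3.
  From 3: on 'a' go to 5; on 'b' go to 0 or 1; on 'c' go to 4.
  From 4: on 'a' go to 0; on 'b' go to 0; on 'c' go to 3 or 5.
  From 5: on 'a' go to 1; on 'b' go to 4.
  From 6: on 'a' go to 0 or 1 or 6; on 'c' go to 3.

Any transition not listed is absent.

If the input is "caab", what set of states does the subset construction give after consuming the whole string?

{0}

Start in {0}.
Read 'c': {0} → {6}.
Read 'a': {6} → {0, 1, 6}.
Read 'a': {0, 1, 6} → {0, 1, 4, 6}.
Read 'b': {0, 1, 4, 6} → {0}.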